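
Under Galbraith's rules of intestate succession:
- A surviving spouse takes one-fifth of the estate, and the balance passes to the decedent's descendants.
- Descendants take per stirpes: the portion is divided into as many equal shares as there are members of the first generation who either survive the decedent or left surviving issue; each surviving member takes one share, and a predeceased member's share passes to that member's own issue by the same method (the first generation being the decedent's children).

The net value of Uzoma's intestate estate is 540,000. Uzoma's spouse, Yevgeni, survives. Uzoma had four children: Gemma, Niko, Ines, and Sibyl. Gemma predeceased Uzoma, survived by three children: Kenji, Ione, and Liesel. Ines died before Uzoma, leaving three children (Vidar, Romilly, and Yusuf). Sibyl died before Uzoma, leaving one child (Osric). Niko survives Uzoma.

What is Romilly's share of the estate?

Yevgeni takes one-fifth of 540,000 = 108,000. The remaining 432,000 passes to the descendants.
The descendants' portion (432,000) is divided into 4 shares of 108,000: Niko takes 108,000; Gemma's 108,000 share passes to Gemma's issue; Ines's 108,000 share passes to Ines's issue; Sibyl's 108,000 share passes to Sibyl's issue.
Gemma's share (108,000) is divided into 3 shares of 36,000: Kenji, Ione, and Liesel each take 36,000.
Ines's share (108,000) is divided into 3 shares of 36,000: Vidar, Romilly, and Yusuf each take 36,000.
Sibyl's share (108,000) passes entirely to Osric.

Romilly receives 36,000.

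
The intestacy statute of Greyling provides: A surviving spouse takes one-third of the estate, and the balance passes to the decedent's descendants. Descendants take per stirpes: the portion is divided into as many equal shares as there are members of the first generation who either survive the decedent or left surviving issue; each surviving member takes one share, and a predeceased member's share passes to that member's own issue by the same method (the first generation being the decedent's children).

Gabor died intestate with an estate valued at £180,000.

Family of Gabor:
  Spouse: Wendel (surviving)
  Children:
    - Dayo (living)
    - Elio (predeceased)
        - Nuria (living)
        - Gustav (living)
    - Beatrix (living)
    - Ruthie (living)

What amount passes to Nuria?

Wendel takes one-third of £180,000 = £60,000. The remaining £120,000 passes to the descendants.
The descendants' portion (£120,000) is divided into 4 shares of £30,000: Dayo, Beatrix, and Ruthie each take £30,000; Elio's £30,000 share passes to Elio's issue.
Elio's share (£30,000) is divided into 2 shares of £15,000: Nuria and Gustav each take £15,000.

Nuria receives £15,000.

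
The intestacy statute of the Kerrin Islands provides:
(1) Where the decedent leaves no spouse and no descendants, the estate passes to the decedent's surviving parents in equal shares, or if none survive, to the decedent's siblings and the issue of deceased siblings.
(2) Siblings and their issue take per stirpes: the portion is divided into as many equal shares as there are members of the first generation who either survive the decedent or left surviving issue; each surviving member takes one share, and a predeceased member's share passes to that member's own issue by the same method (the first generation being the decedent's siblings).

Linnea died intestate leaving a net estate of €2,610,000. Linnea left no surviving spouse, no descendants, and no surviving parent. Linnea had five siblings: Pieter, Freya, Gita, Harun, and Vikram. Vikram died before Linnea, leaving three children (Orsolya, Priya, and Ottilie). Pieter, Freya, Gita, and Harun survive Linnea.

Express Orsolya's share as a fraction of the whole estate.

The entire €2,610,000 passes to the siblings and their issue.
That amount (€2,610,000) is divided into 5 shares of €522,000: Pieter, Freya, Gita, and Harun each take €522,000; Vikram's €522,000 share passes to Vikram's issue.
Vikram's share (€522,000) is divided into 3 shares of €174,000: Orsolya, Priya, and Ottilie each take €174,000.

Orsolya receives 1/15 of the estate.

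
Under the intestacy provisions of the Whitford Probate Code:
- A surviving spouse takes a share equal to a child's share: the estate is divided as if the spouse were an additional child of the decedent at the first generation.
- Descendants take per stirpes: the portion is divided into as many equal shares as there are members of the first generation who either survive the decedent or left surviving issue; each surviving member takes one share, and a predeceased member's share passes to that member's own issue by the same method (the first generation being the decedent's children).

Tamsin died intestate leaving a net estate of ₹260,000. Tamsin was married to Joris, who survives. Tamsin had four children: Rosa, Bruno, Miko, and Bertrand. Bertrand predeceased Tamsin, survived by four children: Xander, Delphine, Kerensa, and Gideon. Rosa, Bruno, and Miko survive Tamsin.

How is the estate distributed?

Joris: ₹52,000; Rosa: ₹52,000; Bruno: ₹52,000; Miko: ₹52,000; Xander: ₹13,000; Delphine: ₹13,000; Kerensa: ₹13,000; Gideon: ₹13,000

The spouse counts as an additional share at the children's level, so there are 5 primary shares of ₹52,000. Joris takes one such share (₹52,000).
The children's combined portion (₹208,000) is divided into 4 shares of ₹52,000: Rosa, Bruno, and Miko each take ₹52,000; Bertrand's ₹52,000 share passes to Bertrand's issue.
Bertrand's share (₹52,000) is divided into 4 shares of ₹13,000: Xander, Delphine, Kerensa, and Gideon each take ₹13,000.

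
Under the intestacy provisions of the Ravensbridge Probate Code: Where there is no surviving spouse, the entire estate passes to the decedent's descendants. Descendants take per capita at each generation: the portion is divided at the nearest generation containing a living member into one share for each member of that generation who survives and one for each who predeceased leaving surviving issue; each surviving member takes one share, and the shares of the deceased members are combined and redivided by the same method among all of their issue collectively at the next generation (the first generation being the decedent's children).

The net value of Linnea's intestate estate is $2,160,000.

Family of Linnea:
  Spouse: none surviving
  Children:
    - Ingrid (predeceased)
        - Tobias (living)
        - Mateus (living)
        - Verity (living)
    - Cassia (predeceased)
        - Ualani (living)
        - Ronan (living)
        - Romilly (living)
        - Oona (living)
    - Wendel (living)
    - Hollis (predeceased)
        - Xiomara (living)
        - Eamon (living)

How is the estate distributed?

The entire $2,160,000 passes to the descendants.
That amount ($2,160,000) is divided at the children's generation into 4 shares of $540,000. Wendel takes $540,000. The 3 shares of the deceased (Ingrid, Cassia, and Hollis) are combined into a pool of $1,620,000.
That pool ($1,620,000) is divided at the grandchildren's generation equally among Tobias, Mateus, Verity, Ualani, Ronan, Romilly, Oona, Xiomara, and Eamon: $180,000 each.

Tobias: $180,000; Mateus: $180,000; Verity: $180,000; Ualani: $180,000; Ronan: $180,000; Romilly: $180,000; Oona: $180,000; Wendel: $540,000; Xiomara: $180,000; Eamon: $180,000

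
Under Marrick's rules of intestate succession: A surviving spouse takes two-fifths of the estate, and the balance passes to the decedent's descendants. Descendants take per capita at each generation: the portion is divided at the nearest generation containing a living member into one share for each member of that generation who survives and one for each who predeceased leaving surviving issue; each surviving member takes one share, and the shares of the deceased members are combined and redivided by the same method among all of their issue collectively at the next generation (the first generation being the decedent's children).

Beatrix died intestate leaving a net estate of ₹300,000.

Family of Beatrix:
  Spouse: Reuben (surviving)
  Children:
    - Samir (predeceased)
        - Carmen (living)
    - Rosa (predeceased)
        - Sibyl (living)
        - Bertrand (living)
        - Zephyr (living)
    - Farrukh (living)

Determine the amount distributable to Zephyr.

Reuben takes two-fifths of ₹300,000 = ₹120,000. The remaining ₹180,000 passes to the descendants.
The descendants' portion (₹180,000) is divided at the children's generation into 3 shares of ₹60,000. Farrukh takes ₹60,000. The 2 shares of the deceased (Samir and Rosa) are combined into a pool of ₹120,000.
That pool (₹120,000) is divided at the grandchildren's generation equally among Carmen, Sibyl, Bertrand, and Zephyr: ₹30,000 each.

Zephyr receives ₹30,000.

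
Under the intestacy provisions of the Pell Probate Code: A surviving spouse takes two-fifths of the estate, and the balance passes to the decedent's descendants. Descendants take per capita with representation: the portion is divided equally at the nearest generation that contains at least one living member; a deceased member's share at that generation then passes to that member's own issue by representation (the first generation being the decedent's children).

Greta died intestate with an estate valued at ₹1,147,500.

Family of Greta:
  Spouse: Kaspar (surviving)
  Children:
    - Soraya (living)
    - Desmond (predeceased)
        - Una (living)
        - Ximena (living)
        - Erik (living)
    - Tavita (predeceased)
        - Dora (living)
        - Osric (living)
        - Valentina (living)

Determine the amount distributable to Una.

Kaspar takes two-fifths of ₹1,147,500 = ₹459,000. The remaining ₹688,500 passes to the descendants.
The descendants' portion (₹688,500) is divided into 3 shares of ₹229,500: Soraya takes ₹229,500; Desmond's ₹229,500 share passes to Desmond's issue; Tavita's ₹229,500 share passes to Tavita's issue.
Desmond's share (₹229,500) is divided into 3 shares of ₹76,500: Una, Ximena, and Erik each take ₹76,500.
Tavita's share (₹229,500) is divided into 3 shares of ₹76,500: Dora, Osric, and Valentina each take ₹76,500.

Una receives ₹76,500.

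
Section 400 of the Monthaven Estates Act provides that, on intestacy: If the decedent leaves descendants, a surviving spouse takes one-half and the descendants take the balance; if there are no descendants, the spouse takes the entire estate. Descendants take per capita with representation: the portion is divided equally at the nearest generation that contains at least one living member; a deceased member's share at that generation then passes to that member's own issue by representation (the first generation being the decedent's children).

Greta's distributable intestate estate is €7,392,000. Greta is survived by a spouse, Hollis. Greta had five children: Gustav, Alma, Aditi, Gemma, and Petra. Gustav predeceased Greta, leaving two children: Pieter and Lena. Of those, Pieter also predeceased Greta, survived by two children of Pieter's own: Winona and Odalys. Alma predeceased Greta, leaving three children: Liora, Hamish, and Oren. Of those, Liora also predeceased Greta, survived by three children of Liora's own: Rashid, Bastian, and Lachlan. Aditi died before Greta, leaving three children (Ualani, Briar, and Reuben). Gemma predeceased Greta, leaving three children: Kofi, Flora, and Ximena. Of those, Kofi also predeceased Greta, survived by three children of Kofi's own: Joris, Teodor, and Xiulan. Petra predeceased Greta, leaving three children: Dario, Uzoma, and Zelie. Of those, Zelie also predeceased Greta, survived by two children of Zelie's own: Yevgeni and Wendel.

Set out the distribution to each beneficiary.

Hollis takes one-half of €7,392,000 = €3,696,000. The remaining €3,696,000 passes to the descendants.
No child survives, so the initial division is made at the grandchildren's generation.
The descendants' portion (€3,696,000) is divided into 14 shares of €264,000: Lena, Hamish, Oren, Ualani, Briar, Reuben, Flora, Ximena, Dario, and Uzoma each take €264,000; Pieter's €264,000 share passes to Pieter's issue; Liora's €264,000 share passes to Liora's issue; Kofi's €264,000 share passes to Kofi's issue; Zelie's €264,000 share passes to Zelie's issue.
Pieter's share (€264,000) is divided into 2 shares of €132,000: Winona and Odalys each take €132,000.
Liora's share (€264,000) is divided into 3 shares of €88,000: Rashid, Bastian, and Lachlan each take €88,000.
Kofi's share (€264,000) is divided into 3 shares of €88,000: Joris, Teodor, and Xiulan each take €88,000.
Zelie's share (€264,000) is divided into 2 shares of €132,000: Yevgeni and Wendel each take €132,000.

Hollis: €3,696,000; Winona: €132,000; Odalys: €132,000; Lena: €264,000; Rashid: €88,000; Bastian: €88,000; Lachlan: €88,000; Hamish: €264,000; Oren: €264,000; Ualani: €264,000; Briar: €264,000; Reuben: €264,000; Joris: €88,000; Teodor: €88,000; Xiulan: €88,000; Flora: €264,000; Ximena: €264,000; Dario: €264,000; Uzoma: €264,000; Yevgeni: €132,000; Wendel: €132,000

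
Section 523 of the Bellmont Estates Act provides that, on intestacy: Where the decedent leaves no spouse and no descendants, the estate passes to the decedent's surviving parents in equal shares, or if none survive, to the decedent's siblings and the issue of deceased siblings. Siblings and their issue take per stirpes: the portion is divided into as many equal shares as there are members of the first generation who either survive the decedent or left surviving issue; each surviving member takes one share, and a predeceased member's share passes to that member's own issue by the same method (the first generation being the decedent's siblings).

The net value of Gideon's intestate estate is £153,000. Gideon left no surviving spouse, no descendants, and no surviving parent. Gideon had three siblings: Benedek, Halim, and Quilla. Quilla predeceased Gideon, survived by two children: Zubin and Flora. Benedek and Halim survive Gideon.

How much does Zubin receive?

Zubin receives £25,500.

The entire £153,000 passes to the siblings and their issue.
That amount (£153,000) is divided into 3 shares of £51,000: Benedek and Halim each take £51,000; Quilla's £51,000 share passes to Quilla's issue.
Quilla's share (£51,000) is divided into 2 shares of £25,500: Zubin and Flora each take £25,500.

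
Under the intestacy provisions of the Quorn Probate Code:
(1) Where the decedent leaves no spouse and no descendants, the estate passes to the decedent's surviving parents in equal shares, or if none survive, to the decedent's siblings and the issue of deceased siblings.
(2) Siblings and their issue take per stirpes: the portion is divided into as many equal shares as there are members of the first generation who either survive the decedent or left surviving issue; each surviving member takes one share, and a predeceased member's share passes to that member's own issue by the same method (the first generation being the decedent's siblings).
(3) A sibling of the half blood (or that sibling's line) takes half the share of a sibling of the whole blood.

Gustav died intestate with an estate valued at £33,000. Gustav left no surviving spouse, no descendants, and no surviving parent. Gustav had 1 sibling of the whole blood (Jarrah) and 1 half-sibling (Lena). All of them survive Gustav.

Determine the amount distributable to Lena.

The entire £33,000 passes to the siblings and their issue.
Counting each half-blood sibling's line as half a unit, there are 3/2 units in £33,000, so one unit is £22,000. Whole-blood lines (Jarrah) take £22,000 each; half-blood lines (Lena) take £11,000 each.

Lena receives £11,000.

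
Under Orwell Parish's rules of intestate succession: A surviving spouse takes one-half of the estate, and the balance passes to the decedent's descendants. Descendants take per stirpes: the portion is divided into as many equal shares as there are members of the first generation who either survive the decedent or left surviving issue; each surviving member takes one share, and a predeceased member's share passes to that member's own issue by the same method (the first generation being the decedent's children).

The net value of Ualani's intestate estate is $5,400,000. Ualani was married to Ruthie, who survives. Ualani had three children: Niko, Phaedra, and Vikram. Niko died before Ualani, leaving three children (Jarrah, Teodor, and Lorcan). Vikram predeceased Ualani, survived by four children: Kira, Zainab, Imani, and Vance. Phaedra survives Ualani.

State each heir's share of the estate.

Ruthie: $2,700,000; Jarrah: $300,000; Teodor: $300,000; Lorcan: $300,000; Phaedra: $900,000; Kira: $225,000; Zainab: $225,000; Imani: $225,000; Vance: $225,000

Ruthie takes one-half of $5,400,000 = $2,700,000. The remaining $2,700,000 passes to the descendants.
The descendants' portion ($2,700,000) is divided into 3 shares of $900,000: Phaedra takes $900,000; Niko's $900,000 share passes to Niko's issue; Vikram's $900,000 share passes to Vikram's issue.
Niko's share ($900,000) is divided into 3 shares of $300,000: Jarrah, Teodor, and Lorcan each take $300,000.
Vikram's share ($900,000) is divided into 4 shares of $225,000: Kira, Zainab, Imani, and Vance each take $225,000.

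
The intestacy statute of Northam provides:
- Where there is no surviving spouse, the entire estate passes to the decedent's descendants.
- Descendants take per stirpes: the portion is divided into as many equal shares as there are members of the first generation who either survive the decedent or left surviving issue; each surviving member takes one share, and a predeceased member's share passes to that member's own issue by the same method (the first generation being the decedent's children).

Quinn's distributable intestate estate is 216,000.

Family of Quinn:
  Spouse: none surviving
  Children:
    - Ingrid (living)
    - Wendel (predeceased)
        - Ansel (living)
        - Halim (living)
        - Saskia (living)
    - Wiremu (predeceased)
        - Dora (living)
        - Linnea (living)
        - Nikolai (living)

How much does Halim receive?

Halim receives 24,000.

The entire 216,000 passes to the descendants.
That amount (216,000) is divided into 3 shares of 72,000: Ingrid takes 72,000; Wendel's 72,000 share passes to Wendel's issue; Wiremu's 72,000 share passes to Wiremu's issue.
Wendel's share (72,000) is divided into 3 shares of 24,000: Ansel, Halim, and Saskia each take 24,000.
Wiremu's share (72,000) is divided into 3 shares of 24,000: Dora, Linnea, and Nikolai each take 24,000.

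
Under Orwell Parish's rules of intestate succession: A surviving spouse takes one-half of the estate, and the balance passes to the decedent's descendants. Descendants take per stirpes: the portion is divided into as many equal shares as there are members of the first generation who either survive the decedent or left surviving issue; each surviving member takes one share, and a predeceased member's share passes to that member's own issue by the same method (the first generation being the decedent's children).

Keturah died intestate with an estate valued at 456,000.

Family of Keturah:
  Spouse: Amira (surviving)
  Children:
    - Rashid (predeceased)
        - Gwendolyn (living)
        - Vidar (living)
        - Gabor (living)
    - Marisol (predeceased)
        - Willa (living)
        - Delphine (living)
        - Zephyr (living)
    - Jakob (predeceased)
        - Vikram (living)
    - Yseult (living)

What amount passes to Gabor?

Amira takes one-half of 456,000 = 228,000. The remaining 228,000 passes to the descendants.
The descendants' portion (228,000) is divided into 4 shares of 57,000: Yseult takes 57,000; Rashid's 57,000 share passes to Rashid's issue; Marisol's 57,000 share passes to Marisol's issue; Jakob's 57,000 share passes to Jakob's issue.
Rashid's share (57,000) is divided into 3 shares of 19,000: Gwendolyn, Vidar, and Gabor each take 19,000.
Marisol's share (57,000) is divided into 3 shares of 19,000: Willa, Delphine, and Zephyr each take 19,000.
Jakob's share (57,000) passes entirely to Vikram.

Gabor receives 19,000.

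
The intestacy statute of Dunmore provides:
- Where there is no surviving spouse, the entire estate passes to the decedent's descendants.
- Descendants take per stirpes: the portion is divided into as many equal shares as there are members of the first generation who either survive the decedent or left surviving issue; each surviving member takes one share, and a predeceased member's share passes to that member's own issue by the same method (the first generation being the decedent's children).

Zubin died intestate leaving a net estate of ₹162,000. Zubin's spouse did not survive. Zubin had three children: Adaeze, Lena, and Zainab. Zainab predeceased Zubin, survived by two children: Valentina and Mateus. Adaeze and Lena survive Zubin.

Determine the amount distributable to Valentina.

The entire ₹162,000 passes to the descendants.
That amount (₹162,000) is divided into 3 shares of ₹54,000: Adaeze and Lena each take ₹54,000; Zainab's ₹54,000 share passes to Zainab's issue.
Zainab's share (₹54,000) is divided into 2 shares of ₹27,000: Valentina and Mateus each take ₹27,000.

Valentina receives ₹27,000.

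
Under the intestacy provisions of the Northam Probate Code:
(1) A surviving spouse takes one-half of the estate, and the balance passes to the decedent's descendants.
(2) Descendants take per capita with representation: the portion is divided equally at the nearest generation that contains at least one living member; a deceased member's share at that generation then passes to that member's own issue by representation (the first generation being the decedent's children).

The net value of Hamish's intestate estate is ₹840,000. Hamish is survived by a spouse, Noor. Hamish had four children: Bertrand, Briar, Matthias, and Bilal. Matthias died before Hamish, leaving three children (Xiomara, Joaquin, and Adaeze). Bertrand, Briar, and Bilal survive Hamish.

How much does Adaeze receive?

Adaeze receives ₹35,000.

Noor takes one-half of ₹840,000 = ₹420,000. The remaining ₹420,000 passes to the descendants.
The descendants' portion (₹420,000) is divided into 4 shares of ₹105,000: Bertrand, Briar, and Bilal each take ₹105,000; Matthias's ₹105,000 share passes to Matthias's issue.
Matthias's share (₹105,000) is divided into 3 shares of ₹35,000: Xiomara, Joaquin, and Adaeze each take ₹35,000.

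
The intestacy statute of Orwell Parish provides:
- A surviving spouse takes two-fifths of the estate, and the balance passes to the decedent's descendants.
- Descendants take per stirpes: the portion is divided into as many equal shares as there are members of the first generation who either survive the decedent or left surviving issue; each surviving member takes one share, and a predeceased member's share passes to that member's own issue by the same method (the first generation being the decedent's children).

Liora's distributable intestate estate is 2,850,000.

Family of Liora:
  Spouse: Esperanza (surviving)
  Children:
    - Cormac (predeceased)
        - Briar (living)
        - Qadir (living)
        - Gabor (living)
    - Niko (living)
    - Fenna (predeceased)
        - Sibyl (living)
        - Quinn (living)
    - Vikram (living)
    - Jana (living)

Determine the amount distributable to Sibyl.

Esperanza takes two-fifths of 2,850,000 = 1,140,000. The remaining 1,710,000 passes to the descendants.
The descendants' portion (1,710,000) is divided into 5 shares of 342,000: Niko, Vikram, and Jana each take 342,000; Cormac's 342,000 share passes to Cormac's issue; Fenna's 342,000 share passes to Fenna's issue.
Cormac's share (342,000) is divided into 3 shares of 114,000: Briar, Qadir, and Gabor each take 114,000.
Fenna's share (342,000) is divided into 2 shares of 171,000: Sibyl and Quinn each take 171,000.

Sibyl receives 171,000.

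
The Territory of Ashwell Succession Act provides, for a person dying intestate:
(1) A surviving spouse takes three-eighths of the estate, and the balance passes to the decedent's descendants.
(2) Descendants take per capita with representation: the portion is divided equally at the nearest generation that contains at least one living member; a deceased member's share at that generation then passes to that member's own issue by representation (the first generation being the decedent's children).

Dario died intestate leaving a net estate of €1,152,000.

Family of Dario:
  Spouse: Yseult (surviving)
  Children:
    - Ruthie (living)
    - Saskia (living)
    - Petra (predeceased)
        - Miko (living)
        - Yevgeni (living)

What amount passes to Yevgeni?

Yevgeni receives €120,000.

Yseult takes three-eighths of €1,152,000 = €432,000. The remaining €720,000 passes to the descendants.
The descendants' portion (€720,000) is divided into 3 shares of €240,000: Ruthie and Saskia each take €240,000; Petra's €240,000 share passes to Petra's issue.
Petra's share (€240,000) is divided into 2 shares of €120,000: Miko and Yevgeni each take €120,000.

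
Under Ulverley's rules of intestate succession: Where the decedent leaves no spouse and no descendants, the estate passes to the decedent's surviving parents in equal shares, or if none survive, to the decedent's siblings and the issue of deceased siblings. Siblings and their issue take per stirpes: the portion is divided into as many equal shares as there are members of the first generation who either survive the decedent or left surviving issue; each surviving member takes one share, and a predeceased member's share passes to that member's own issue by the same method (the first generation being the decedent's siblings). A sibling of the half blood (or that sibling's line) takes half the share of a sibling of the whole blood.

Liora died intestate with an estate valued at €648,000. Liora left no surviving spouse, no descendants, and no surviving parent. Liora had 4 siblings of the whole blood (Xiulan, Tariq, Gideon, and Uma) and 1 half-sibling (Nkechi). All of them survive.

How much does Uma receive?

The entire €648,000 passes to the siblings and their issue.
Counting each half-blood sibling's line as half a unit, there are 9/2 units in €648,000, so one unit is €144,000. Whole-blood lines (Xiulan, Tariq, Gideon, and Uma) take €144,000 each; half-blood lines (Nkechi) take €72,000 each.

Uma receives €144,000.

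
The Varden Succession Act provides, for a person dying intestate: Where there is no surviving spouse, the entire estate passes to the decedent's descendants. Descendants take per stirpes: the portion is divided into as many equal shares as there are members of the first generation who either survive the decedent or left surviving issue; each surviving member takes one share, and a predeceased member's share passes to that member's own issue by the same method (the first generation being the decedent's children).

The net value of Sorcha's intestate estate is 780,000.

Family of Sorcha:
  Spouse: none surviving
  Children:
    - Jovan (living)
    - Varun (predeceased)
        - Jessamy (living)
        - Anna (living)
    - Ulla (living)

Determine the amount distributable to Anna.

The entire 780,000 passes to the descendants.
That amount (780,000) is divided into 3 shares of 260,000: Jovan and Ulla each take 260,000; Varun's 260,000 share passes to Varun's issue.
Varun's share (260,000) is divided into 2 shares of 130,000: Jessamy and Anna each take 130,000.

Anna receives 130,000.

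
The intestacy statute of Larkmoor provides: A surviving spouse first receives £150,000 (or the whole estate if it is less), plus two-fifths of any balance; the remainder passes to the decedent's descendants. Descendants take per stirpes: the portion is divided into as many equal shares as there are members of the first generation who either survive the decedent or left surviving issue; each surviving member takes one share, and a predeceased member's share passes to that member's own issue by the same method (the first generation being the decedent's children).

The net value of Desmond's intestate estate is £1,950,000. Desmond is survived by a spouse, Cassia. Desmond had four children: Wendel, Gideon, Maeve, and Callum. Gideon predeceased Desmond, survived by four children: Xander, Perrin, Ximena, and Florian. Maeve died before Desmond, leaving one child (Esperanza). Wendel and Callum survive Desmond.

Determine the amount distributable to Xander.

Cassia first takes £150,000, leaving a balance of £1,800,000. Cassia then takes two-fifths of the balance (£720,000), for a total of £870,000. The remaining £1,080,000 passes to the descendants.
The descendants' portion (£1,080,000) is divided into 4 shares of £270,000: Wendel and Callum each take £270,000; Gideon's £270,000 share passes to Gideon's issue; Maeve's £270,000 share passes to Maeve's issue.
Gideon's share (£270,000) is divided into 4 shares of £67,500: Xander, Perrin, Ximena, and Florian each take £67,500.
Maeve's share (£270,000) passes entirely to Esperanza.

Xander receives £67,500.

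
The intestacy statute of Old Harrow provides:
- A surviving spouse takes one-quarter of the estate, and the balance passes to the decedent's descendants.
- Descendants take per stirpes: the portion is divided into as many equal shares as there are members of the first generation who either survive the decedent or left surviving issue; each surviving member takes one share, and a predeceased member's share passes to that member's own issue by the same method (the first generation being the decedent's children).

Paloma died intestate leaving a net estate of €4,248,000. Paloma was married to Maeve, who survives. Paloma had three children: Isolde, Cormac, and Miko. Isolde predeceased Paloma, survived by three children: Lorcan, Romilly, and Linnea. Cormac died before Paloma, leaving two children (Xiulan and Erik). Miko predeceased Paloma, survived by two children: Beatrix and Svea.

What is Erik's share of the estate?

Maeve takes one-quarter of €4,248,000 = €1,062,000. The remaining €3,186,000 passes to the descendants.
The descendants' portion (€3,186,000) is divided into 3 shares of €1,062,000: Isolde's €1,062,000 share passes to Isolde's issue; Cormac's €1,062,000 share passes to Cormac's issue; Miko's €1,062,000 share passes to Miko's issue.
Isolde's share (€1,062,000) is divided into 3 shares of €354,000: Lorcan, Romilly, and Linnea each take €354,000.
Cormac's share (€1,062,000) is divided into 2 shares of €531,000: Xiulan and Erik each take €531,000.
Miko's share (€1,062,000) is divided into 2 shares of €531,000: Beatrix and Svea each take €531,000.

Erik receives €531,000.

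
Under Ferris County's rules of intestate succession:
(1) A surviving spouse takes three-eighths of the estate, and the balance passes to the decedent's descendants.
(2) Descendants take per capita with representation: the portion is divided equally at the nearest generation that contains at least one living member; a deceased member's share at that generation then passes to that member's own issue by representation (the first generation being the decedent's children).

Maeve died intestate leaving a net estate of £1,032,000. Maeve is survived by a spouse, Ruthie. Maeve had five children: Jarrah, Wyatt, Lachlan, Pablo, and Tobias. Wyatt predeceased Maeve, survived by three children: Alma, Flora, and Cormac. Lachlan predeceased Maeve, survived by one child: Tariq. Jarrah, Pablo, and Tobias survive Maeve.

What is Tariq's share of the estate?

Tariq receives £129,000.

Ruthie takes three-eighths of £1,032,000 = £387,000. The remaining £645,000 passes to the descendants.
The descendants' portion (£645,000) is divided into 5 shares of £129,000: Jarrah, Pablo, and Tobias each take £129,000; Wyatt's £129,000 share passes to Wyatt's issue; Lachlan's £129,000 share passes to Lachlan's issue.
Wyatt's share (£129,000) is divided into 3 shares of £43,000: Alma, Flora, and Cormac each take £43,000.
Lachlan's share (£129,000) passes entirely to Tariq.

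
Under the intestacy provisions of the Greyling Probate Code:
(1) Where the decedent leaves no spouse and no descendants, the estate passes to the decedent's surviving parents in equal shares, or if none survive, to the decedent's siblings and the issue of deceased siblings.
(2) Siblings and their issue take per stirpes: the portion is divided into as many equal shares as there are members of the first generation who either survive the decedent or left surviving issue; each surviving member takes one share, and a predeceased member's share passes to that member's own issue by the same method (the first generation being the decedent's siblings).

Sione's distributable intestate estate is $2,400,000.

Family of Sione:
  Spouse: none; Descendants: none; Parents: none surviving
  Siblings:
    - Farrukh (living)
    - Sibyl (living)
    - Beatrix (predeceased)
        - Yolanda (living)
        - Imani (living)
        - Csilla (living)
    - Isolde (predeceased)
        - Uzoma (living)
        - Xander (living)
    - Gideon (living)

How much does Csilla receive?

The entire $2,400,000 passes to the siblings and their issue.
That amount ($2,400,000) is divided into 5 shares of $480,000: Farrukh, Sibyl, and Gideon each take $480,000; Beatrix's $480,000 share passes to Beatrix's issue; Isolde's $480,000 share passes to Isolde's issue.
Beatrix's share ($480,000) is divided into 3 shares of $160,000: Yolanda, Imani, and Csilla each take $160,000.
Isolde's share ($480,000) is divided into 2 shares of $240,000: Uzoma and Xander each take $240,000.

Csilla receives $160,000.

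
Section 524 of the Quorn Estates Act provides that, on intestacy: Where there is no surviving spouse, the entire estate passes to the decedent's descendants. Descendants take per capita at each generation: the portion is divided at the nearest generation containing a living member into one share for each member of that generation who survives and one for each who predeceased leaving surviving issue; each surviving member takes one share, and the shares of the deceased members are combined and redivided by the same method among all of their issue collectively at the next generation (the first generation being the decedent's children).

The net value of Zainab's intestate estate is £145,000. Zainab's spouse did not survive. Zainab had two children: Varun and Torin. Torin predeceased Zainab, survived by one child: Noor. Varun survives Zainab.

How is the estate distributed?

Varun: £72,500; Noor: £72,500

The entire £145,000 passes to the descendants.
That amount (£145,000) is divided at the children's generation into 2 shares of £72,500. Varun takes £72,500. The remaining share for the deceased Torin (£72,500) is carried to the next generation.
That pool (£72,500) passes entirely to Noor, the sole taker at the grandchildren's generation.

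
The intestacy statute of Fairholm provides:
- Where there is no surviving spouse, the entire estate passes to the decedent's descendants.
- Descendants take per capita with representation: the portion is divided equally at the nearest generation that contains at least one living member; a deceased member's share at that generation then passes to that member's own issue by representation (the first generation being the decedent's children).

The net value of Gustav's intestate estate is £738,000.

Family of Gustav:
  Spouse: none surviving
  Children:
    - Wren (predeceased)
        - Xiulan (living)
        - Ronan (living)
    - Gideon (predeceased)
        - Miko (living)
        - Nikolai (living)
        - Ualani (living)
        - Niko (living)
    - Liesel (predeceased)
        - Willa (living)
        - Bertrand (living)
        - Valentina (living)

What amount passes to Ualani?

Ualani receives £82,000.

The entire £738,000 passes to the descendants.
No child survives, so the initial division is made at the grandchildren's generation.
That amount (£738,000) is divided into 9 shares of £82,000: Xiulan, Ronan, Miko, Nikolai, Ualani, Niko, Willa, Bertrand, and Valentina each take £82,000.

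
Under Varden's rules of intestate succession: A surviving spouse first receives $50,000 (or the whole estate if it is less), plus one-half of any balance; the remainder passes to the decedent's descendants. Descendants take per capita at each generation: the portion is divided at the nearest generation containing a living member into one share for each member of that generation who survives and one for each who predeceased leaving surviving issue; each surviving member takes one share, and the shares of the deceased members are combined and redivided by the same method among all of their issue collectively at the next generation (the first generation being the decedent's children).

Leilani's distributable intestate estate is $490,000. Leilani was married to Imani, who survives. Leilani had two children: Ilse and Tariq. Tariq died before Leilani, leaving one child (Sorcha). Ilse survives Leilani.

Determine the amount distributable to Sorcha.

Sorcha receives $110,000.

Imani first takes $50,000, leaving a balance of $440,000. Imani then takes one-half of the balance ($220,000), for a total of $270,000. The remaining $220,000 passes to the descendants.
The descendants' portion ($220,000) is divided at the children's generation into 2 shares of $110,000. Ilse takes $110,000. The remaining share for the deceased Tariq ($110,000) is carried to the next generation.
That pool ($110,000) passes entirely to Sorcha, the sole taker at the grandchildren's generation.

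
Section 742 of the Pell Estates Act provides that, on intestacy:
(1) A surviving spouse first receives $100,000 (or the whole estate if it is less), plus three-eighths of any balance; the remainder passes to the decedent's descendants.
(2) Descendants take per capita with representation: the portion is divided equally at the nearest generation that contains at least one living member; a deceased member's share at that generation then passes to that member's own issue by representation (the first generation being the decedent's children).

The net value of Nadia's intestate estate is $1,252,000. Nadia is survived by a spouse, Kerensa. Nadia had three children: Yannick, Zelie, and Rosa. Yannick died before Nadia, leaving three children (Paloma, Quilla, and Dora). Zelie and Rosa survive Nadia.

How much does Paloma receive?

Paloma receives $80,000.

Kerensa first takes $100,000, leaving a balance of $1,152,000. Kerensa then takes three-eighths of the balance ($432,000), for a total of $532,000. The remaining $720,000 passes to the descendants.
The descendants' portion ($720,000) is divided into 3 shares of $240,000: Zelie and Rosa each take $240,000; Yannick's $240,000 share passes to Yannick's issue.
Yannick's share ($240,000) is divided into 3 shares of $80,000: Paloma, Quilla, and Dora each take $80,000.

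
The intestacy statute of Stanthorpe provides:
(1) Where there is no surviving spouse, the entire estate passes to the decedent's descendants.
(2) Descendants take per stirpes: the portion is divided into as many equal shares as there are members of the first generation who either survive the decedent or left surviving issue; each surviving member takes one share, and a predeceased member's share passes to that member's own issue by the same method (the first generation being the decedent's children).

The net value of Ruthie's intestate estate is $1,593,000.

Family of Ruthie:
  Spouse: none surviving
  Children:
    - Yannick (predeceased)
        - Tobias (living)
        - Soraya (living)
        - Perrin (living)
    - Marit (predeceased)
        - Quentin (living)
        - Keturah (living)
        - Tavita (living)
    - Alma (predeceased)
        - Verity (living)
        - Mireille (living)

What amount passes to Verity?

The entire $1,593,000 passes to the descendants.
That amount ($1,593,000) is divided into 3 shares of $531,000: Yannick's $531,000 share passes to Yannick's issue; Marit's $531,000 share passes to Marit's issue; Alma's $531,000 share passes to Alma's issue.
Yannick's share ($531,000) is divided into 3 shares of $177,000: Tobias, Soraya, and Perrin each take $177,000.
Marit's share ($531,000) is divided into 3 shares of $177,000: Quentin, Keturah, and Tavita each take $177,000.
Alma's share ($531,000) is divided into 2 shares of $265,500: Verity and Mireille each take $265,500.

Verity receives $265,500.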